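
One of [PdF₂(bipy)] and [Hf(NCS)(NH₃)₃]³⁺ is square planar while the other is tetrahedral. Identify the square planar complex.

[PdF₂(bipy)]

For [PdF₂(bipy)]: Summing ligand charges against the 0 overall charge gives an oxidation state of +2 for palladium. Palladium is a group-10 element; Pd(II) is therefore d⁸. A 4d d⁸ ion has a large crystal-field splitting; square planar leaves the high-energy d_{x²−y²} orbital empty and maximises CFSE. → square planar.
For [Hf(NCS)(NH₃)₃]³⁺: Each isothiocyanate is −1; ammonia is neutral; balancing the +3 overall charge requires Hf(IV). Group 4 minus oxidation state 4 gives a d⁰ configuration. A d⁰ ion has no crystal-field stabilisation preference between square planar and tetrahedral, so four ligands adopt the sterically favoured tetrahedral geometry. → tetrahedral.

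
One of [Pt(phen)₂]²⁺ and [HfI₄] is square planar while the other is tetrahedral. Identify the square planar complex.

For [Pt(phen)₂]²⁺: 1,10-phenanthroline is neutral; balancing the +2 overall charge requires Pt(II). Pt sits in group 10, so the d-electron count is 10 − 2 = 8. A 5d d⁸ ion has a large crystal-field splitting; square planar leaves the high-energy d_{x²−y²} orbital empty and maximises CFSE. → square planar.
For [HfI₄]: Summing ligand charges against the 0 overall charge gives an oxidation state of +4 for hafnium. Hafnium is a group-4 element; Hf(IV) is therefore d⁰. A d⁰ ion has no crystal-field stabilisation preference between square planar and tetrahedral, so four ligands adopt the sterically favoured tetrahedral geometry. → tetrahedral.

[Pt(phen)₂]²⁺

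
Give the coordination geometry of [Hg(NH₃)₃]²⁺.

Ammonia is neutral; balancing the +2 overall charge requires Hg(II).
Hg sits in group 12, so the d-electron count is 12 − 2 = 10.
Coordination number: 3.
Three ligands around a d¹⁰ centre minimise repulsion in a trigonal-planar arrangement.

trigonal planar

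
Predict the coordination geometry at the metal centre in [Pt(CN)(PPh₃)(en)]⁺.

square planar

Summing ligand charges against the +1 overall charge gives an oxidation state of +2 for platinum.
Pt sits in group 10, so the d-electron count is 10 − 2 = 8.
Counting donor atoms: 1×cyanide (monodentate) → 1 donor; 1×triphenylphosphine (monodentate) → 1 donor; 1×ethylenediamine (bidentate) → 2 donors. Coordination number = 4.
A 5d d⁸ ion has a large crystal-field splitting; square planar leaves the high-energy d_{x²−y²} orbital empty and maximises CFSE.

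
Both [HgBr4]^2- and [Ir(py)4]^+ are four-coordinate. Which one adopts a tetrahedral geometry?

For [HgBr4]^2-: Ligand charges: each bromide is −1. With an overall charge of −2 the mercury centre must be in the +2 oxidation state. Hg sits in group 12, so the d-electron count is 12 − 2 = 10. A d¹⁰ ion has no crystal-field stabilisation preference between square planar and tetrahedral, so four ligands adopt the sterically favoured tetrahedral geometry. → tetrahedral.
For [Ir(py)4]^+: Summing ligand charges against the +1 overall charge gives an oxidation state of +1 for iridium. Group 9 minus oxidation state 1 gives a d⁸ configuration. A 5d d⁸ ion has a large crystal-field splitting; square planar leaves the high-energy d_{x²−y²} orbital empty and maximises CFSE. → square planar.

[HgBr4]^2-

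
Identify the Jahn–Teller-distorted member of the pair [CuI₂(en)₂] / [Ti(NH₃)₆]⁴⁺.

[CuI₂(en)₂]: Each iodide is −1; ethylenediamine is neutral; balancing the 0 overall charge requires Cu(II). Group 11 minus oxidation state 2 gives a d⁹ configuration. The t₂g⁶e_g³ configuration has an unevenly filled e_g set; the Jahn–Teller theorem predicts a tetragonal distortion (typically axial elongation) to lift the degeneracy.
[Ti(NH₃)₆]⁴⁺: Summing ligand charges against the +4 overall charge gives an oxidation state of +4 for titanium. Titanium is a group-4 element; Ti(IV) is therefore d⁰. The d⁰ configuration leaves the e_g set evenly filled (or empty) — no strong Jahn–Teller driving force.

[CuI₂(en)₂]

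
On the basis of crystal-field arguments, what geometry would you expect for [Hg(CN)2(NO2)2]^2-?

Each cyanide is −1; each nitro (N-bound nitrite) is −1; balancing the −2 overall charge requires Hg(II).
Group 12 minus oxidation state 2 gives a d¹⁰ configuration.
With 4 monodentate ligands the coordination number is 4.
A d¹⁰ ion has no crystal-field stabilisation preference between square planar and tetrahedral, so four ligands adopt the sterically favoured tetrahedral geometry.

tetrahedral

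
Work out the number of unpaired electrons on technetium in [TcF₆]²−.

Summing ligand charges against the −2 overall charge gives an oxidation state of +4 for technetium.
Tc sits in group 7, so the d-electron count is 7 − 4 = 3.
In an octahedral field the d³ configuration is t₂g³e_g⁰ (only one arrangement possible), giving 3 unpaired electrons.

3 unpaired electrons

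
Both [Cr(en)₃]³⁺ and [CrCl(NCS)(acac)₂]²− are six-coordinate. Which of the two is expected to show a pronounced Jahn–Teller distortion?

[Cr(en)₃]³⁺: Summing ligand charges against the +3 overall charge gives an oxidation state of +3 for chromium. Cr sits in group 6, so the d-electron count is 6 − 3 = 3. The d³ configuration leaves the e_g set evenly filled (or empty) — no strong Jahn–Teller driving force.
[CrCl(NCS)(acac)₂]²−: Summing ligand charges against the −2 overall charge gives an oxidation state of +2 for chromium. Chromium is a group-6 element; Cr(II) is therefore d⁴. Acetylacetonate, chloride, and isothiocyanate are weak-field ligands for a first-row metal, so the complex is high-spin. The t₂g³e_g¹ (high-spin) configuration has an unevenly filled e_g set; the Jahn–Teller theorem predicts a tetragonal distortion (typically axial elongation) to lift the degeneracy.

[CrCl(NCS)(acac)₂]²−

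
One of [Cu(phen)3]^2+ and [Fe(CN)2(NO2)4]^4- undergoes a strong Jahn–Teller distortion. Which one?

[Cu(phen)3]^2+

[Cu(phen)3]^2+: Ligand charges: 1,10-phenanthroline is neutral. With an overall charge of +2 the copper centre must be in the +2 oxidation state. Copper is a group-11 element; Cu(II) is therefore d⁹. The t₂g⁶e_g³ configuration has an unevenly filled e_g set; the Jahn–Teller theorem predicts a tetragonal distortion (typically axial elongation) to lift the degeneracy.
[Fe(CN)2(NO2)4]^4-: Summing ligand charges against the −4 overall charge gives an oxidation state of +2 for iron. Group 8 minus oxidation state 2 gives a d⁶ configuration. Cyanide and nitro (N-bound nitrite) are strong-field ligands (high in the spectrochemical series) for a first-row metal, so the complex is low-spin. The d⁶ configuration leaves the e_g set evenly filled (or empty) — no strong Jahn–Teller driving force.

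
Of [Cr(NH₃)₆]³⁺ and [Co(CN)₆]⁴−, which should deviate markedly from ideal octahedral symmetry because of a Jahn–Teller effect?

[Co(CN)₆]⁴−

[Cr(NH₃)₆]³⁺: Summing ligand charges against the +3 overall charge gives an oxidation state of +3 for chromium. Chromium is a group-6 element; Cr(III) is therefore d³. The d³ configuration leaves the e_g set evenly filled (or empty) — no strong Jahn–Teller driving force.
[Co(CN)₆]⁴−: Each cyanide is −1; balancing the −4 overall charge requires Co(II). Group 9 minus oxidation state 2 gives a d⁷ configuration. Cyanide is a strong-field ligand (high in the spectrochemical series) for a first-row metal, so the complex is low-spin. The t₂g⁶e_g¹ (low-spin) configuration has an unevenly filled e_g set; the Jahn–Teller theorem predicts a tetragonal distortion (typically axial elongation) to lift the degeneracy.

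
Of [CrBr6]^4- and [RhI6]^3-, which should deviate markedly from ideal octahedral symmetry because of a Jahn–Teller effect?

[CrBr6]^4-

[CrBr6]^4-: Summing ligand charges against the −4 overall charge gives an oxidation state of +2 for chromium. Chromium is a group-6 element; Cr(II) is therefore d⁴. Bromide is a weak-field ligand for a first-row metal, so the complex is high-spin. The t₂g³e_g¹ (high-spin) configuration has an unevenly filled e_g set; the Jahn–Teller theorem predicts a tetragonal distortion (typically axial elongation) to lift the degeneracy.
[RhI6]^3-: Summing ligand charges against the −3 overall charge gives an oxidation state of +3 for rhodium. Group 9 minus oxidation state 3 gives a d⁶ configuration. A 4d ion has a large Δₒ and is invariably low-spin. The d⁶ configuration leaves the e_g set evenly filled (or empty) — no strong Jahn–Teller driving force.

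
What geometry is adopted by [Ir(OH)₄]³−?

square planar

Summing ligand charges against the −3 overall charge gives an oxidation state of +1 for iridium.
Group 9 minus oxidation state 1 gives a d⁸ configuration.
Coordination number: 4.
A 5d d⁸ ion has a large crystal-field splitting; square planar leaves the high-energy d_{x²−y²} orbital empty and maximises CFSE.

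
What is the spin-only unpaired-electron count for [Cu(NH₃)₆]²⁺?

Summing ligand charges against the +2 overall charge gives an oxidation state of +2 for copper.
Group 11 minus oxidation state 2 gives a d⁹ configuration.
In an octahedral field the d⁹ configuration is t₂g⁶e_g³ (only one arrangement possible), giving 1 unpaired electron.

1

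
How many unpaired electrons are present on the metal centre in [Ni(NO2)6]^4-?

Summing ligand charges against the −4 overall charge gives an oxidation state of +2 for nickel.
Nickel is a group-10 element; Ni(II) is therefore d⁸.
In an octahedral field the d⁸ configuration is t₂g⁶e_g² (only one arrangement possible), giving 2 unpaired electrons.

2 unpaired electrons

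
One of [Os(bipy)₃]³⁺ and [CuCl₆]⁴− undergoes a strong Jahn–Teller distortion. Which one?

[CuCl₆]⁴−

[Os(bipy)₃]³⁺: Summing ligand charges against the +3 overall charge gives an oxidation state of +3 for osmium. Group 8 minus oxidation state 3 gives a d⁵ configuration. A 5d ion has a large Δₒ and is invariably low-spin. The d⁵ configuration leaves the e_g set evenly filled (or empty) — no strong Jahn–Teller driving force.
[CuCl₆]⁴−: Each chloride is −1; balancing the −4 overall charge requires Cu(II). Copper is a group-11 element; Cu(II) is therefore d⁹. The t₂g⁶e_g³ configuration has an unevenly filled e_g set; the Jahn–Teller theorem predicts a tetragonal distortion (typically axial elongation) to lift the degeneracy.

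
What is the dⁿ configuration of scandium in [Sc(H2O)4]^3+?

d0

Summing ligand charges against the +3 overall charge gives an oxidation state of +3 for scandium.
Scandium is a group-3 element; Sc(III) is therefore d⁰.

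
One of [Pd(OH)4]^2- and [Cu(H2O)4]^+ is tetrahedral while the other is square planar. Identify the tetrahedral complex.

[Cu(H2O)4]^+

For [Pd(OH)4]^2-: Ligand charges: each hydroxide is −1. With an overall charge of −2 the palladium centre must be in the +2 oxidation state. Palladium is a group-10 element; Pd(II) is therefore d⁸. A 4d d⁸ ion has a large crystal-field splitting; square planar leaves the high-energy d_{x²−y²} orbital empty and maximises CFSE. → square planar.
For [Cu(H2O)4]^+: Water is neutral; balancing the +1 overall charge requires Cu(I). Group 11 minus oxidation state 1 gives a d¹⁰ configuration. A d¹⁰ ion has no crystal-field stabilisation preference between square planar and tetrahedral, so four ligands adopt the sterically favoured tetrahedral geometry. → tetrahedral.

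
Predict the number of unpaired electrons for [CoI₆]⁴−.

Ligand charges: each iodide is −1. With an overall charge of −4 the cobalt centre must be in the +2 oxidation state.
Group 9 minus oxidation state 2 gives a d⁷ configuration.
The spin state decides the count: Iodide is a weak-field ligand for a first-row metal, so the complex is high-spin.
An octahedral high-spin d⁷ ion is t₂g⁵e_g², giving 3 unpaired electrons.

3 unpaired electrons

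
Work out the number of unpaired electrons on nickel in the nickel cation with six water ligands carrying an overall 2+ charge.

2

Summing ligand charges against the +2 overall charge gives an oxidation state of +2 for nickel.
Ni sits in group 10, so the d-electron count is 10 − 2 = 8.
In an octahedral field the d⁸ configuration is t₂g⁶e_g² (only one arrangement possible), giving 2 unpaired electrons.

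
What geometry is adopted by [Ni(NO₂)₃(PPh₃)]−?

Each nitro (N-bound nitrite) is −1; triphenylphosphine is neutral; balancing the −1 overall charge requires Ni(II).
Nickel is a group-10 element; Ni(II) is therefore d⁸.
Coordination number: 4.
Nitro (N-bound nitrite) and triphenylphosphine are strong-field ligands (high in the spectrochemical series).
A 3d d⁸ ion with strong-field ligands gains enough CFSE to favour square planar over tetrahedral.

square planar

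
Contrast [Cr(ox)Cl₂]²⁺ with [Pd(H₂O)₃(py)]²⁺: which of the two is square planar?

[Pd(H₂O)₃(py)]²⁺

For [Cr(ox)Cl₂]²⁺: Summing ligand charges against the +2 overall charge gives an oxidation state of +6 for chromium. Group 6 minus oxidation state 6 gives a d⁰ configuration. A d⁰ ion has no crystal-field stabilisation preference between square planar and tetrahedral, so four ligands adopt the sterically favoured tetrahedral geometry. → tetrahedral.
For [Pd(H₂O)₃(py)]²⁺: Water is neutral; pyridine is neutral; balancing the +2 overall charge requires Pd(II). Palladium is a group-10 element; Pd(II) is therefore d⁸. A 4d d⁸ ion has a large crystal-field splitting; square planar leaves the high-energy d_{x²−y²} orbital empty and maximises CFSE. → square planar.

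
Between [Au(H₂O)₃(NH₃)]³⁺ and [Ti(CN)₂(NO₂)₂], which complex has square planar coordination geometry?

[Au(H₂O)₃(NH₃)]³⁺

For [Au(H₂O)₃(NH₃)]³⁺: Summing ligand charges against the +3 overall charge gives an oxidation state of +3 for gold. Au sits in group 11, so the d-electron count is 11 − 3 = 8. A 5d d⁸ ion has a large crystal-field splitting; square planar leaves the high-energy d_{x²−y²} orbital empty and maximises CFSE. → square planar.
For [Ti(CN)₂(NO₂)₂]: Summing ligand charges against the 0 overall charge gives an oxidation state of +4 for titanium. Titanium is a group-4 element; Ti(IV) is therefore d⁰. A d⁰ ion has no crystal-field stabilisation preference between square planar and tetrahedral, so four ligands adopt the sterically favoured tetrahedral geometry. → tetrahedral.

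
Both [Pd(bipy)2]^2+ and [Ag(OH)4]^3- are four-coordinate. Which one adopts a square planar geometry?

For [Pd(bipy)2]^2+: 2,2′-bipyridine is neutral; balancing the +2 overall charge requires Pd(II). Group 10 minus oxidation state 2 gives a d⁸ configuration. A 4d d⁸ ion has a large crystal-field splitting; square planar leaves the high-energy d_{x²−y²} orbital empty and maximises CFSE. → square planar.
For [Ag(OH)4]^3-: Each hydroxide is −1; balancing the −3 overall charge requires Ag(I). Silver is a group-11 element; Ag(I) is therefore d¹⁰. A d¹⁰ ion has no crystal-field stabilisation preference between square planar and tetrahedral, so four ligands adopt the sterically favoured tetrahedral geometry. → tetrahedral.

[Pd(bipy)2]^2+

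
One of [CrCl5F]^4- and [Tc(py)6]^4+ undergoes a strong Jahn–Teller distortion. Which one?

[CrCl5F]^4-: Each chloride is −1; each fluoride is −1; balancing the −4 overall charge requires Cr(II). Chromium is a group-6 element; Cr(II) is therefore d⁴. Chloride and fluoride are weak-field ligands for a first-row metal, so the complex is high-spin. The t₂g³e_g¹ (high-spin) configuration has an unevenly filled e_g set; the Jahn–Teller theorem predicts a tetragonal distortion (typically axial elongation) to lift the degeneracy.
[Tc(py)6]^4+: Ligand charges: pyridine is neutral. With an overall charge of +4 the technetium centre must be in the +4 oxidation state. Group 7 minus oxidation state 4 gives a d³ configuration. The d³ configuration leaves the e_g set evenly filled (or empty) — no strong Jahn–Teller driving force.

[CrCl5F]^4-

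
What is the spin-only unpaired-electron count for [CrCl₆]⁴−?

4 unpaired electrons

Ligand charges: each chloride is −1. With an overall charge of −4 the chromium centre must be in the +2 oxidation state.
Cr sits in group 6, so the d-electron count is 6 − 2 = 4.
The spin state decides the count: Chloride is a weak-field ligand for a first-row metal, so the complex is high-spin.
An octahedral high-spin d⁴ ion is t₂g³e_g¹, giving 4 unpaired electrons.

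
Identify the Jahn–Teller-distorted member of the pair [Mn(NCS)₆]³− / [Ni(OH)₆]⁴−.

[Mn(NCS)₆]³−

[Mn(NCS)₆]³−: Each isothiocyanate is −1; balancing the −3 overall charge requires Mn(III). Manganese is a group-7 element; Mn(III) is therefore d⁴. Isothiocyanate is a weak-field ligand for a first-row metal, so the complex is high-spin. The t₂g³e_g¹ (high-spin) configuration has an unevenly filled e_g set; the Jahn–Teller theorem predicts a tetragonal distortion (typically axial elongation) to lift the degeneracy.
[Ni(OH)₆]⁴−: Each hydroxide is −1; balancing the −4 overall charge requires Ni(II). Group 10 minus oxidation state 2 gives a d⁸ configuration. The d⁸ configuration leaves the e_g set evenly filled (or empty) — no strong Jahn–Teller driving force.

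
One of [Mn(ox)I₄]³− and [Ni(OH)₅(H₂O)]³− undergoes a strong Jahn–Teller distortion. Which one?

[Mn(ox)I₄]³−: Ligand charges: each oxalate is −2; each iodide is −1. With an overall charge of −3 the manganese centre must be in the +3 oxidation state. Manganese is a group-7 element; Mn(III) is therefore d⁴. Iodide and oxalate are weak-field ligands for a first-row metal, so the complex is high-spin. The t₂g³e_g¹ (high-spin) configuration has an unevenly filled e_g set; the Jahn–Teller theorem predicts a tetragonal distortion (typically axial elongation) to lift the degeneracy.
[Ni(OH)₅(H₂O)]³−: Summing ligand charges against the −3 overall charge gives an oxidation state of +2 for nickel. Group 10 minus oxidation state 2 gives a d⁸ configuration. The d⁸ configuration leaves the e_g set evenly filled (or empty) — no strong Jahn–Teller driving force.

[Mn(ox)I₄]³−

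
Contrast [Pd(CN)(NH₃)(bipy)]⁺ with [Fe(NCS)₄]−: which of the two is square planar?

[Pd(CN)(NH₃)(bipy)]⁺

For [Pd(CN)(NH₃)(bipy)]⁺: Each cyanide is −1; ammonia is neutral; 2,2′-bipyridine is neutral; balancing the +1 overall charge requires Pd(II). Palladium is a group-10 element; Pd(II) is therefore d⁸. A 4d d⁸ ion has a large crystal-field splitting; square planar leaves the high-energy d_{x²−y²} orbital empty and maximises CFSE. → square planar.
For [Fe(NCS)₄]−: Ligand charges: each isothiocyanate is −1. With an overall charge of −1 the iron centre must be in the +3 oxidation state. Fe sits in group 8, so the d-electron count is 8 − 3 = 5. A high-spin d⁵ ion has zero CFSE in either geometry, so four ligands adopt the sterically favoured tetrahedral geometry. → tetrahedral.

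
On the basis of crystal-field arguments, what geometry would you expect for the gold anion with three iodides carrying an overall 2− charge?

trigonal planar

Summing ligand charges against the −2 overall charge gives an oxidation state of +1 for gold.
Au sits in group 11, so the d-electron count is 11 − 1 = 10.
Coordination number: 3.
Three ligands around a d¹⁰ centre minimise repulsion in a trigonal-planar arrangement.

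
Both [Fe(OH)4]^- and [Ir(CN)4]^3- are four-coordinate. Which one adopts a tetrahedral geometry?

[Fe(OH)4]^-

For [Fe(OH)4]^-: Summing ligand charges against the −1 overall charge gives an oxidation state of +3 for iron. Fe sits in group 8, so the d-electron count is 8 − 3 = 5. A high-spin d⁵ ion has zero CFSE in either geometry, so four ligands adopt the sterically favoured tetrahedral geometry. → tetrahedral.
For [Ir(CN)4]^3-: Summing ligand charges against the −3 overall charge gives an oxidation state of +1 for iridium. Ir sits in group 9, so the d-electron count is 9 − 1 = 8. A 5d d⁸ ion has a large crystal-field splitting; square planar leaves the high-energy d_{x²−y²} orbital empty and maximises CFSE. → square planar.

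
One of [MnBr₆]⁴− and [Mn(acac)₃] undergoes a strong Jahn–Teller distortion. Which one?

[Mn(acac)₃]

[MnBr₆]⁴−: Ligand charges: each bromide is −1. With an overall charge of −4 the manganese centre must be in the +2 oxidation state. Mn sits in group 7, so the d-electron count is 7 − 2 = 5. Bromide is a weak-field ligand for a first-row metal, so the complex is high-spin. The d⁵ configuration leaves the e_g set evenly filled (or empty) — no strong Jahn–Teller driving force.
[Mn(acac)₃]: Summing ligand charges against the 0 overall charge gives an oxidation state of +3 for manganese. Mn sits in group 7, so the d-electron count is 7 − 3 = 4. Acetylacetonate is a weak-field ligand for a first-row metal, so the complex is high-spin. The t₂g³e_g¹ (high-spin) configuration has an unevenly filled e_g set; the Jahn–Teller theorem predicts a tetragonal distortion (typically axial elongation) to lift the degeneracy.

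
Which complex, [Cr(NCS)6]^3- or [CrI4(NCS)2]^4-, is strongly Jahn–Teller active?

[CrI4(NCS)2]^4-

[Cr(NCS)6]^3-: Each isothiocyanate is −1; balancing the −3 overall charge requires Cr(III). Group 6 minus oxidation state 3 gives a d³ configuration. The d³ configuration leaves the e_g set evenly filled (or empty) — no strong Jahn–Teller driving force.
[CrI4(NCS)2]^4-: Ligand charges: each iodide is −1; each isothiocyanate is −1. With an overall charge of −4 the chromium centre must be in the +2 oxidation state. Group 6 minus oxidation state 2 gives a d⁴ configuration. Iodide and isothiocyanate are weak-field ligands for a first-row metal, so the complex is high-spin. The t₂g³e_g¹ (high-spin) configuration has an unevenly filled e_g set; the Jahn–Teller theorem predicts a tetragonal distortion (typically axial elongation) to lift the degeneracy.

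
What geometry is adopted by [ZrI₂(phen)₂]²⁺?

Summing ligand charges against the +2 overall charge gives an oxidation state of +4 for zirconium.
Zirconium is a group-4 element; Zr(IV) is therefore d⁰.
Counting donor atoms: 2×iodide (monodentate) → 2 donors; 2×1,10-phenanthroline (bidentate) → 4 donors. Coordination number = 6.
Six donors around a single metal centre give an octahedral coordination sphere.

octahedral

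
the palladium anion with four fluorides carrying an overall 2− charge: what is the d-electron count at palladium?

d⁸

Each fluoride is −1; balancing the −2 overall charge requires Pd(II).
Pd sits in group 10, so the d-electron count is 10 − 2 = 8.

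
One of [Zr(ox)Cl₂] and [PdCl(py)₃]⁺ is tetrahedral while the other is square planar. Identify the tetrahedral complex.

For [Zr(ox)Cl₂]: Summing ligand charges against the 0 overall charge gives an oxidation state of +4 for zirconium. Group 4 minus oxidation state 4 gives a d⁰ configuration. A d⁰ ion has no crystal-field stabilisation preference between square planar and tetrahedral, so four ligands adopt the sterically favoured tetrahedral geometry. → tetrahedral.
For [PdCl(py)₃]⁺: Summing ligand charges against the +1 overall charge gives an oxidation state of +2 for palladium. Pd sits in group 10, so the d-electron count is 10 − 2 = 8. A 4d d⁸ ion has a large crystal-field splitting; square planar leaves the high-energy d_{x²−y²} orbital empty and maximises CFSE. → square planar.

[Zr(ox)Cl₂]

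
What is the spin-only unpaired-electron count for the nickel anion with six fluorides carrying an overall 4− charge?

2

Summing ligand charges against the −4 overall charge gives an oxidation state of +2 for nickel.
Ni sits in group 10, so the d-electron count is 10 − 2 = 8.
In an octahedral field the d⁸ configuration is t₂g⁶e_g² (only one arrangement possible), giving 2 unpaired electrons.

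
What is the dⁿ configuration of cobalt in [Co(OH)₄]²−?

d⁷

Each hydroxide is −1; balancing the −2 overall charge requires Co(II).
Cobalt is a group-9 element; Co(II) is therefore d⁷.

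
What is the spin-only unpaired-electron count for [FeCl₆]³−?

5 unpaired electrons

Ligand charges: each chloride is −1. With an overall charge of −3 the iron centre must be in the +3 oxidation state.
Group 8 minus oxidation state 3 gives a d⁵ configuration.
The spin state decides the count: Chloride is a weak-field ligand for a first-row metal, so the complex is high-spin.
An octahedral high-spin d⁵ ion is t₂g³e_g², giving 5 unpaired electrons.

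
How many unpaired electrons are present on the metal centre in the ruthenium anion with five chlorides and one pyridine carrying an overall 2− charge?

Summing ligand charges against the −2 overall charge gives an oxidation state of +3 for ruthenium.
Ru sits in group 8, so the d-electron count is 8 − 3 = 5.
The spin state decides the count: a 4d ion has a large Δₒ and is invariably low-spin.
An octahedral low-spin d⁵ ion is t₂g⁵e_g⁰, giving 1 unpaired electron.

1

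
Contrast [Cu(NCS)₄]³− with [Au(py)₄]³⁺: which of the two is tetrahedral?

For [Cu(NCS)₄]³−: Ligand charges: each isothiocyanate is −1. With an overall charge of −3 the copper centre must be in the +1 oxidation state. Group 11 minus oxidation state 1 gives a d¹⁰ configuration. A d¹⁰ ion has no crystal-field stabilisation preference between square planar and tetrahedral, so four ligands adopt the sterically favoured tetrahedral geometry. → tetrahedral.
For [Au(py)₄]³⁺: Pyridine is neutral; balancing the +3 overall charge requires Au(III). Gold is a group-11 element; Au(III) is therefore d⁸. A 5d d⁸ ion has a large crystal-field splitting; square planar leaves the high-energy d_{x²−y²} orbital empty and maximises CFSE. → square planar.

[Cu(NCS)₄]³−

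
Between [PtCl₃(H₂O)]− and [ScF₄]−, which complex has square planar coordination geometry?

For [PtCl₃(H₂O)]−: Summing ligand charges against the −1 overall charge gives an oxidation state of +2 for platinum. Group 10 minus oxidation state 2 gives a d⁸ configuration. A 5d d⁸ ion has a large crystal-field splitting; square planar leaves the high-energy d_{x²−y²} orbital empty and maximises CFSE. → square planar.
For [ScF₄]−: Summing ligand charges against the −1 overall charge gives an oxidation state of +3 for scandium. Sc sits in group 3, so the d-electron count is 3 − 3 = 0. A d⁰ ion has no crystal-field stabilisation preference between square planar and tetrahedral, so four ligands adopt the sterically favoured tetrahedral geometry. → tetrahedral.

[PtCl₃(H₂O)]−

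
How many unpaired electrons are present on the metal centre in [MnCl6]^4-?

5 unpaired electrons

Ligand charges: each chloride is −1. With an overall charge of −4 the manganese centre must be in the +2 oxidation state.
Mn sits in group 7, so the d-electron count is 7 − 2 = 5.
The spin state decides the count: Chloride is a weak-field ligand for a first-row metal, so the complex is high-spin.
An octahedral high-spin d⁵ ion is t₂g³e_g², giving 5 unpaired electrons.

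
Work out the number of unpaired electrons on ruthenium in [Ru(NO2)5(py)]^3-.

Ligand charges: each nitro (N-bound nitrite) is −1; pyridine is neutral. With an overall charge of −3 the ruthenium centre must be in the +2 oxidation state.
Ru sits in group 8, so the d-electron count is 8 − 2 = 6.
The spin state decides the count: a 4d ion has a large Δₒ and is invariably low-spin.
An octahedral low-spin d⁶ ion is t₂g⁶e_g⁰, giving 0 unpaired electrons.

0 unpaired electrons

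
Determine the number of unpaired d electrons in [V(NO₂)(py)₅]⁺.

3 unpaired electrons

Ligand charges: each nitro (N-bound nitrite) is −1; pyridine is neutral. With an overall charge of +1 the vanadium centre must be in the +2 oxidation state.
V sits in group 5, so the d-electron count is 5 − 2 = 3.
In an octahedral field the d³ configuration is t₂g³e_g⁰ (only one arrangement possible), giving 3 unpaired electrons.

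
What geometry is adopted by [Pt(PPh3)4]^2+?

Ligand charges: triphenylphosphine is neutral. With an overall charge of +2 the platinum centre must be in the +2 oxidation state.
Pt sits in group 10, so the d-electron count is 10 − 2 = 8.
Coordination number: 4.
A 5d d⁸ ion has a large crystal-field splitting; square planar leaves the high-energy d_{x²−y²} orbital empty and maximises CFSE.

square planar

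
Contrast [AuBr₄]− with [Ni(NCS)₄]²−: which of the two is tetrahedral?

For [AuBr₄]−: Summing ligand charges against the −1 overall charge gives an oxidation state of +3 for gold. Group 11 minus oxidation state 3 gives a d⁸ configuration. A 5d d⁸ ion has a large crystal-field splitting; square planar leaves the high-energy d_{x²−y²} orbital empty and maximises CFSE. → square planar.
For [Ni(NCS)₄]²−: Each isothiocyanate is −1; balancing the −2 overall charge requires Ni(II). Ni sits in group 10, so the d-electron count is 10 − 2 = 8. Isothiocyanate is a weak-field ligand. With weak-field ligands the CFSE gain from square planar is small, so a 3d d⁸ ion takes the sterically preferred tetrahedral geometry. → tetrahedral.

[Ni(NCS)₄]²−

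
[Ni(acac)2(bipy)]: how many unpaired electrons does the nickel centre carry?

2

Ligand charges: each acetylacetonate is −1; 2,2′-bipyridine is neutral. With an overall charge of 0 the nickel centre must be in the +2 oxidation state.
Ni sits in group 10, so the d-electron count is 10 − 2 = 8.
Counting donor atoms: 2×acetylacetonate (bidentate) → 4 donors; 1×2,2′-bipyridine (bidentate) → 2 donors. Coordination number = 6.
In an octahedral field the d⁸ configuration is t₂g⁶e_g² (only one arrangement possible), giving 2 unpaired electrons.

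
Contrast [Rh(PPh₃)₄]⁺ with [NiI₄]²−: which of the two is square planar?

[Rh(PPh₃)₄]⁺

For [Rh(PPh₃)₄]⁺: Summing ligand charges against the +1 overall charge gives an oxidation state of +1 for rhodium. Group 9 minus oxidation state 1 gives a d⁸ configuration. A 4d d⁸ ion has a large crystal-field splitting; square planar leaves the high-energy d_{x²−y²} orbital empty and maximises CFSE. → square planar.
For [NiI₄]²−: Each iodide is −1; balancing the −2 overall charge requires Ni(II). Ni sits in group 10, so the d-electron count is 10 − 2 = 8. Iodide is a weak-field ligand. With weak-field ligands the CFSE gain from square planar is small, so a 3d d⁸ ion takes the sterically preferred tetrahedral geometry. → tetrahedral.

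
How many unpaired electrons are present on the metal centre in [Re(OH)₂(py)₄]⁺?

Summing ligand charges against the +1 overall charge gives an oxidation state of +3 for rhenium.
Re sits in group 7, so the d-electron count is 7 − 3 = 4.
The spin state decides the count: a 5d ion has a large Δₒ and is invariably low-spin.
An octahedral low-spin d⁴ ion is t₂g⁴e_g⁰, giving 2 unpaired electrons.

2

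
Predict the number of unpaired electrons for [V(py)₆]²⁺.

Pyridine is neutral; balancing the +2 overall charge requires V(II).
Group 5 minus oxidation state 2 gives a d³ configuration.
In an octahedral field the d³ configuration is t₂g³e_g⁰ (only one arrangement possible), giving 3 unpaired electrons.

3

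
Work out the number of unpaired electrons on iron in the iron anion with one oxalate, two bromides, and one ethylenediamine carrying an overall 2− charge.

Summing ligand charges against the −2 overall charge gives an oxidation state of +2 for iron.
Fe sits in group 8, so the d-electron count is 8 − 2 = 6.
Counting donor atoms: 1×oxalate (bidentate) → 2 donors; 2×bromide (monodentate) → 2 donors; 1×ethylenediamine (bidentate) → 2 donors. Coordination number = 6.
The spin state decides the count: Bromide and oxalate are weak-field ligands for a first-row metal, so the complex is high-spin.
An octahedral high-spin d⁶ ion is t₂g⁴e_g², giving 4 unpaired electrons.

4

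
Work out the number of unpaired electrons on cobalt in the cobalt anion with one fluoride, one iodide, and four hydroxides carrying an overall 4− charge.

Each fluoride is −1; each iodide is −1; each hydroxide is −1; balancing the −4 overall charge requires Co(II).
Cobalt is a group-9 element; Co(II) is therefore d⁷.
The spin state decides the count: Fluoride, hydroxide, and iodide are weak-field ligands for a first-row metal, so the complex is high-spin.
An octahedral high-spin d⁷ ion is t₂g⁵e_g², giving 3 unpaired electrons.

3 unpaired electrons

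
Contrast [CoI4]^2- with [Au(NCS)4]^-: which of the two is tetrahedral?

For [CoI4]^2-: Summing ligand charges against the −2 overall charge gives an oxidation state of +2 for cobalt. Group 9 minus oxidation state 2 gives a d⁷ configuration. For a high-spin 3d d⁷ ion with weak-field ligands the small Δₜ gives little square-planar CFSE advantage, so four ligands adopt the sterically favoured tetrahedral geometry. → tetrahedral.
For [Au(NCS)4]^-: Each isothiocyanate is −1; balancing the −1 overall charge requires Au(III). Gold is a group-11 element; Au(III) is therefore d⁸. A 5d d⁸ ion has a large crystal-field splitting; square planar leaves the high-energy d_{x²−y²} orbital empty and maximises CFSE. → square planar.

[CoI4]^2-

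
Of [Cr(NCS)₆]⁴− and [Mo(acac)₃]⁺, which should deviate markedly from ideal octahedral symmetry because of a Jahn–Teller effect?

[Cr(NCS)₆]⁴−: Summing ligand charges against the −4 overall charge gives an oxidation state of +2 for chromium. Group 6 minus oxidation state 2 gives a d⁴ configuration. Isothiocyanate is a weak-field ligand for a first-row metal, so the complex is high-spin. The t₂g³e_g¹ (high-spin) configuration has an unevenly filled e_g set; the Jahn–Teller theorem predicts a tetragonal distortion (typically axial elongation) to lift the degeneracy.
[Mo(acac)₃]⁺: Each acetylacetonate is −1; balancing the +1 overall charge requires Mo(IV). Group 6 minus oxidation state 4 gives a d² configuration. The d² configuration leaves the e_g set evenly filled (or empty) — no strong Jahn–Teller driving force.

[Cr(NCS)₆]⁴−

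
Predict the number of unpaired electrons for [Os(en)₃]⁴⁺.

Ethylenediamine is neutral; balancing the +4 overall charge requires Os(IV).
Os sits in group 8, so the d-electron count is 8 − 4 = 4.
Counting donor atoms: 3×ethylenediamine (bidentate) → 6 donors. Coordination number = 6.
The spin state decides the count: a 5d ion has a large Δₒ and is invariably low-spin.
An octahedral low-spin d⁴ ion is t₂g⁴e_g⁰, giving 2 unpaired electrons.

2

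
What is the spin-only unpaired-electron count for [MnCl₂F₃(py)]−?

3

Each chloride is −1; each fluoride is −1; pyridine is neutral; balancing the −1 overall charge requires Mn(IV).
Mn sits in group 7, so the d-electron count is 7 − 4 = 3.
In an octahedral field the d³ configuration is t₂g³e_g⁰ (only one arrangement possible), giving 3 unpaired electrons.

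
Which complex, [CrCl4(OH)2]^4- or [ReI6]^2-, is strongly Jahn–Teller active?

[CrCl4(OH)2]^4-

[CrCl4(OH)2]^4-: Ligand charges: each chloride is −1; each hydroxide is −1. With an overall charge of −4 the chromium centre must be in the +2 oxidation state. Cr sits in group 6, so the d-electron count is 6 − 2 = 4. Chloride and hydroxide are weak-field ligands for a first-row metal, so the complex is high-spin. The t₂g³e_g¹ (high-spin) configuration has an unevenly filled e_g set; the Jahn–Teller theorem predicts a tetragonal distortion (typically axial elongation) to lift the degeneracy.
[ReI6]^2-: Summing ligand charges against the −2 overall charge gives an oxidation state of +4 for rhenium. Re sits in group 7, so the d-electron count is 7 − 4 = 3. The d³ configuration leaves the e_g set evenly filled (or empty) — no strong Jahn–Teller driving force.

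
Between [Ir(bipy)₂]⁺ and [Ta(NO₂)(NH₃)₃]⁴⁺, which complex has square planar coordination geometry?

For [Ir(bipy)₂]⁺: 2,2′-bipyridine is neutral; balancing the +1 overall charge requires Ir(I). Iridium is a group-9 element; Ir(I) is therefore d⁸. A 5d d⁸ ion has a large crystal-field splitting; square planar leaves the high-energy d_{x²−y²} orbital empty and maximises CFSE. → square planar.
For [Ta(NO₂)(NH₃)₃]⁴⁺: Each nitro (N-bound nitrite) is −1; ammonia is neutral; balancing the +4 overall charge requires Ta(V). Tantalum is a group-5 element; Ta(V) is therefore d⁰. A d⁰ ion has no crystal-field stabilisation preference between square planar and tetrahedral, so four ligands adopt the sterically favoured tetrahedral geometry. → tetrahedral.

[Ir(bipy)₂]⁺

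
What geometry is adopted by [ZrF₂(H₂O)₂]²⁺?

tetrahedral

Each fluoride is −1; water is neutral; balancing the +2 overall charge requires Zr(IV).
Zr sits in group 4, so the d-electron count is 4 − 4 = 0.
With 4 monodentate ligands the coordination number is 4.
A d⁰ ion has no crystal-field stabilisation preference between square planar and tetrahedral, so four ligands adopt the sterically favoured tetrahedral geometry.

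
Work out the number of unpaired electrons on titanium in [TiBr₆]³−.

Each bromide is −1; balancing the −3 overall charge requires Ti(III).
Titanium is a group-4 element; Ti(III) is therefore d¹.
In an octahedral field the d¹ configuration is t₂g¹e_g⁰ (only one arrangement possible), giving 1 unpaired electron.

1 unpaired electron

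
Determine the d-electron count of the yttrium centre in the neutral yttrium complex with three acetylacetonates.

d⁰

Each acetylacetonate is −1; balancing the 0 overall charge requires Y(III).
Y sits in group 3, so the d-electron count is 3 − 3 = 0.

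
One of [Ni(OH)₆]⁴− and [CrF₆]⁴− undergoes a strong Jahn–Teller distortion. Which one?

[CrF₆]⁴−

[Ni(OH)₆]⁴−: Each hydroxide is −1; balancing the −4 overall charge requires Ni(II). Group 10 minus oxidation state 2 gives a d⁸ configuration. The d⁸ configuration leaves the e_g set evenly filled (or empty) — no strong Jahn–Teller driving force.
[CrF₆]⁴−: Ligand charges: each fluoride is −1. With an overall charge of −4 the chromium centre must be in the +2 oxidation state. Group 6 minus oxidation state 2 gives a d⁴ configuration. Fluoride is a weak-field ligand for a first-row metal, so the complex is high-spin. The t₂g³e_g¹ (high-spin) configuration has an unevenly filled e_g set; the Jahn–Teller theorem predicts a tetragonal distortion (typically axial elongation) to lift the degeneracy.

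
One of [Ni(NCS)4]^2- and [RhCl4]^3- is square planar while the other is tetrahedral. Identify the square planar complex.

For [Ni(NCS)4]^2-: Each isothiocyanate is −1; balancing the −2 overall charge requires Ni(II). Ni sits in group 10, so the d-electron count is 10 − 2 = 8. Isothiocyanate is a weak-field ligand. With weak-field ligands the CFSE gain from square planar is small, so a 3d d⁸ ion takes the sterically preferred tetrahedral geometry. → tetrahedral.
For [RhCl4]^3-: Summing ligand charges against the −3 overall charge gives an oxidation state of +1 for rhodium. Group 9 minus oxidation state 1 gives a d⁸ configuration. A 4d d⁸ ion has a large crystal-field splitting; square planar leaves the high-energy d_{x²−y²} orbital empty and maximises CFSE. → square planar.

[RhCl4]^3-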